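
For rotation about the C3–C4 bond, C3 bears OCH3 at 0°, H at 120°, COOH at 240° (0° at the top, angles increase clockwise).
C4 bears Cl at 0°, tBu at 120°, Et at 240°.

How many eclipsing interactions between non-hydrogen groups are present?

2

Non-H eclipsing pairs: OCH3(0°)/Cl(0°); COOH(240°)/Et(240°) — 2 interactions.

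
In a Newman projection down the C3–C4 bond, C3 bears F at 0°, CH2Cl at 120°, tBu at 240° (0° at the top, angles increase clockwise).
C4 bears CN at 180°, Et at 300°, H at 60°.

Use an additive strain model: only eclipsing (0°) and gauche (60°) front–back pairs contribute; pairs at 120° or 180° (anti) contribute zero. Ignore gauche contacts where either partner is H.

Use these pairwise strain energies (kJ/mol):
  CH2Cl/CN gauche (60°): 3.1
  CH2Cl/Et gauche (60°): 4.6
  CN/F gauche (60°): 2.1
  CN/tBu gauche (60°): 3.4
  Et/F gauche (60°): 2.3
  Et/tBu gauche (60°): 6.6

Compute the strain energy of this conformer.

This conformer (staggered): F(0°)/Et(300°) gauche 2.3; CH2Cl(120°)/CN(180°) gauche 3.1; tBu(240°)/CN(180°) gauche 3.4; tBu(240°)/Et(300°) gauche 6.6 → 15.4 kJ/mol.

15.4 kJ/mol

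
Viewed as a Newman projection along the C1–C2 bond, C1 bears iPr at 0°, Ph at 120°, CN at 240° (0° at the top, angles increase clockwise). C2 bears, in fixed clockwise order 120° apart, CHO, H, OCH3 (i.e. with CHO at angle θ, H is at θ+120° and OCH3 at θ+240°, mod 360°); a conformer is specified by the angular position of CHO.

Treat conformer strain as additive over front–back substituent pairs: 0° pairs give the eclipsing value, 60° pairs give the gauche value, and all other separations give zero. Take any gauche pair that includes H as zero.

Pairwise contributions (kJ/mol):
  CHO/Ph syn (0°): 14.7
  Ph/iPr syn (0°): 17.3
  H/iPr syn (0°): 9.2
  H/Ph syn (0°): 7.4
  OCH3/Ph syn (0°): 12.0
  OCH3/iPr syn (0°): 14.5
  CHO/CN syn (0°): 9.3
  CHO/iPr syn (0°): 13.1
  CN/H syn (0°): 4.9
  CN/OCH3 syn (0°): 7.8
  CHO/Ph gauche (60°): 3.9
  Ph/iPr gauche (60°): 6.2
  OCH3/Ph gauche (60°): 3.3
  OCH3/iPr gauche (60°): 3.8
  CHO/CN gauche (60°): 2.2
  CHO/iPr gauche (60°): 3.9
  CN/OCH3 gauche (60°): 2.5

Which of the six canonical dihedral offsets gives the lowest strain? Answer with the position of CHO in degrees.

CHO at 0° (eclipsed): iPr–CHO eclipsed, Ph–H eclipsed, CN–OCH3 eclipsed; 13.1 + 7.4 + 7.8 = 28.3 kJ/mol.
CHO at 60° (staggered): iPr–CHO gauche, iPr–OCH3 gauche, Ph–CHO gauche, CN–OCH3 gauche; 3.9 + 3.8 + 3.9 + 2.5 = 14.1 kJ/mol.
CHO at 120° (eclipsed): iPr–OCH3 eclipsed, Ph–CHO eclipsed, CN–H eclipsed; 14.5 + 14.7 + 4.9 = 34.1 kJ/mol.
CHO at 180° (staggered): iPr–OCH3 gauche, Ph–CHO gauche, Ph–OCH3 gauche, CN–CHO gauche; 3.8 + 3.9 + 3.3 + 2.2 = 13.2 kJ/mol.
CHO at 240° (eclipsed): iPr–H eclipsed, Ph–OCH3 eclipsed, CN–CHO eclipsed; 9.2 + 12.0 + 9.3 = 30.5 kJ/mol.
CHO at 300° (staggered): iPr–CHO gauche, Ph–OCH3 gauche, CN–CHO gauche, CN–OCH3 gauche; 3.9 + 3.3 + 2.2 + 2.5 = 11.9 kJ/mol.
The minimum (11.9 kJ/mol) occurs with CHO at 300°.

300°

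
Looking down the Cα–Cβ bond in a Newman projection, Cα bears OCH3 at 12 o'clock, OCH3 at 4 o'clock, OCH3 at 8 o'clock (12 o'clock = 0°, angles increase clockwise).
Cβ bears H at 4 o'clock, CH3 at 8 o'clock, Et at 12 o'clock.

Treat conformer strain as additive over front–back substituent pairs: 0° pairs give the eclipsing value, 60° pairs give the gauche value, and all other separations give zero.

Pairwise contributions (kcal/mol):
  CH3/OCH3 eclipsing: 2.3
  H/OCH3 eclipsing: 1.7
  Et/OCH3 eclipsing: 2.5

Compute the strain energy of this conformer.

This conformer (eclipsed): OCH3(0°)/Et(0°) eclipsed 2.5; OCH3(120°)/H(120°) eclipsed 1.7; OCH3(240°)/CH3(240°) eclipsed 2.3 → 6.5 kcal/mol.

6.5 kcal/mol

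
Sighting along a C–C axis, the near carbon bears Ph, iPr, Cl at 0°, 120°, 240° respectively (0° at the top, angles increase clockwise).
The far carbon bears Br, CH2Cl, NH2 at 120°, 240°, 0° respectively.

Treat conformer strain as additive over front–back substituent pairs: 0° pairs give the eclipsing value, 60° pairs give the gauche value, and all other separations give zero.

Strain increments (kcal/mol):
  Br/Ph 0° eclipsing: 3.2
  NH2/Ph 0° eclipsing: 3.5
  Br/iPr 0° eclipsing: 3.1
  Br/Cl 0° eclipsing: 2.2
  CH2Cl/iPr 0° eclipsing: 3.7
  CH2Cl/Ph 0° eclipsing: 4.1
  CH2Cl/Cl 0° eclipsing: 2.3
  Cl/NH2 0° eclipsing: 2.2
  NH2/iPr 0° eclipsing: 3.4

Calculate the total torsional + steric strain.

This conformer (eclipsed): Ph–NH2 eclipsed, iPr–Br eclipsed, Cl–CH2Cl eclipsed; 3.5 + 3.1 + 2.3 = 8.9 kcal/mol.

8.9 kcal/mol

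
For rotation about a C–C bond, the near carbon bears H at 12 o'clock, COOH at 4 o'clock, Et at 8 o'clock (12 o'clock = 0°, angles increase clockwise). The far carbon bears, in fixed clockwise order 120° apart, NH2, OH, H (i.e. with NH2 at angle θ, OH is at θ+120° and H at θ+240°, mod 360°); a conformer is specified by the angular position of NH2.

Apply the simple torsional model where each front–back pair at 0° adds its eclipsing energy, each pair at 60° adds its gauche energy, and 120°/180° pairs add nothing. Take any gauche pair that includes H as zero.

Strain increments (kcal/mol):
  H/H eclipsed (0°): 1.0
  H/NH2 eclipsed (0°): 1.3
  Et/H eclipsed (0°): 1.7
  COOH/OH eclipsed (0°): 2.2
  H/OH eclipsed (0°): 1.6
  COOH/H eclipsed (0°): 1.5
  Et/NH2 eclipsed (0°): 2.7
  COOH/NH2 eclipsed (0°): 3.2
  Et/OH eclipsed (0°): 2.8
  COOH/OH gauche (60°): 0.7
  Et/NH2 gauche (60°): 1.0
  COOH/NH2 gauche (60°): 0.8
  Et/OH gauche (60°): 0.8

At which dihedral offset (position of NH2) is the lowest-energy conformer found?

NH2 at 0° (eclipsed): H(0°)/NH2(0°) eclipsed 1.3; COOH(120°)/OH(120°) eclipsed 2.2; Et(240°)/H(240°) eclipsed 1.7 → 5.2 kcal/mol.
NH2 at 60° (staggered): COOH(120°)/NH2(60°) gauche 0.8; COOH(120°)/OH(180°) gauche 0.7; Et(240°)/OH(180°) gauche 0.8 → 2.3 kcal/mol.
NH2 at 120° (eclipsed): H(0°)/H(0°) eclipsed 1.0; COOH(120°)/NH2(120°) eclipsed 3.2; Et(240°)/OH(240°) eclipsed 2.8 → 7.0 kcal/mol.
NH2 at 180° (staggered): COOH(120°)/NH2(180°) gauche 0.8; Et(240°)/NH2(180°) gauche 1.0; Et(240°)/OH(300°) gauche 0.8 → 2.6 kcal/mol.
NH2 at 240° (eclipsed): H(0°)/OH(0°) eclipsed 1.6; COOH(120°)/H(120°) eclipsed 1.5; Et(240°)/NH2(240°) eclipsed 2.7 → 5.8 kcal/mol.
NH2 at 300° (staggered): COOH(120°)/OH(60°) gauche 0.7; Et(240°)/NH2(300°) gauche 1.0 → 1.7 kcal/mol.
The minimum (1.7 kcal/mol) occurs with NH2 at 300°.

300°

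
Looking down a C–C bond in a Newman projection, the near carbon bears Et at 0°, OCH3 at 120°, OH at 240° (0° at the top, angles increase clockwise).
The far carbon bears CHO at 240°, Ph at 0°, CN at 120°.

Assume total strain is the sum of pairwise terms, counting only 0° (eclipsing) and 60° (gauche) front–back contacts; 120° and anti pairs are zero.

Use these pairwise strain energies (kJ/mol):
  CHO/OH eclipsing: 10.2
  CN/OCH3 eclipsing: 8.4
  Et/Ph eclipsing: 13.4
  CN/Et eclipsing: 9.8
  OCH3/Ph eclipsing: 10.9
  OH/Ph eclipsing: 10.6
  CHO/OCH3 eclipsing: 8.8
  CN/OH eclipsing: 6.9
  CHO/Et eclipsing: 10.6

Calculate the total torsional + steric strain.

32.0 kJ/mol

This conformer (eclipsed): Et–Ph eclipsed, OCH3–CN eclipsed, OH–CHO eclipsed; 13.4 + 8.4 + 10.2 = 32.0 kJ/mol.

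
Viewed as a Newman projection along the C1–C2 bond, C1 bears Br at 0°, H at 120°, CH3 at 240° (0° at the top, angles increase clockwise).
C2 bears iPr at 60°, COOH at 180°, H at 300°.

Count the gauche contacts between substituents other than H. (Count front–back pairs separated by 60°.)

Non-H gauche pairs: Br(0°)/iPr(60°); CH3(240°)/COOH(180°) — 2 interactions.

2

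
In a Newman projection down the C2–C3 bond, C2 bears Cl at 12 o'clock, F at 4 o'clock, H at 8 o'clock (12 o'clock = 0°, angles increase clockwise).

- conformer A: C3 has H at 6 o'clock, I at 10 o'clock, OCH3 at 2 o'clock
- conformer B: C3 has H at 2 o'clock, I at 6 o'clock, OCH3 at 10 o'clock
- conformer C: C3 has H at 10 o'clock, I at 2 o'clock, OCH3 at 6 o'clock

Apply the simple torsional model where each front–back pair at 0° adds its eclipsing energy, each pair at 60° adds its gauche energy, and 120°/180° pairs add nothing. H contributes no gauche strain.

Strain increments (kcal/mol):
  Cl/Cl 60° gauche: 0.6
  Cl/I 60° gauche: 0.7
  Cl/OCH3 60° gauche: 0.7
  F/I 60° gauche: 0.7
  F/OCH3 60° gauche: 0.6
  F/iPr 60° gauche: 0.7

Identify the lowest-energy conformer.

B

A (staggered): Cl(0°)/I(300°) gauche 0.7; Cl(0°)/OCH3(60°) gauche 0.7; F(120°)/OCH3(60°) gauche 0.6 → 2.0 kcal/mol.
B (staggered): Cl(0°)/OCH3(300°) gauche 0.7; F(120°)/I(180°) gauche 0.7 → 1.4 kcal/mol.
C (staggered): Cl(0°)/I(60°) gauche 0.7; F(120°)/I(60°) gauche 0.7; F(120°)/OCH3(180°) gauche 0.6 → 2.0 kcal/mol.
B has the lowest total (1.4 kcal/mol).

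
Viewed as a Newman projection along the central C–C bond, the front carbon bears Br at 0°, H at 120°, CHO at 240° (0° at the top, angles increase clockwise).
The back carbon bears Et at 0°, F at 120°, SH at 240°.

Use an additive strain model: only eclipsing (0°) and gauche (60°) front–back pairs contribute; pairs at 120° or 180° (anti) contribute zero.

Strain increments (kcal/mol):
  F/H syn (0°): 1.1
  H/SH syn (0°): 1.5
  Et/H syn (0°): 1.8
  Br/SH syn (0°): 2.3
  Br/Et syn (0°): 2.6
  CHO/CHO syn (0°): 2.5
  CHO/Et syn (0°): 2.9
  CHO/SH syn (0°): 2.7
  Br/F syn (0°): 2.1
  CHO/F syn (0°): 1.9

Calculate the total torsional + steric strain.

This conformer (eclipsed): Br–Et eclipsed, H–F eclipsed, CHO–SH eclipsed; 2.6 + 1.1 + 2.7 = 6.4 kcal/mol.

6.4 kcal/mol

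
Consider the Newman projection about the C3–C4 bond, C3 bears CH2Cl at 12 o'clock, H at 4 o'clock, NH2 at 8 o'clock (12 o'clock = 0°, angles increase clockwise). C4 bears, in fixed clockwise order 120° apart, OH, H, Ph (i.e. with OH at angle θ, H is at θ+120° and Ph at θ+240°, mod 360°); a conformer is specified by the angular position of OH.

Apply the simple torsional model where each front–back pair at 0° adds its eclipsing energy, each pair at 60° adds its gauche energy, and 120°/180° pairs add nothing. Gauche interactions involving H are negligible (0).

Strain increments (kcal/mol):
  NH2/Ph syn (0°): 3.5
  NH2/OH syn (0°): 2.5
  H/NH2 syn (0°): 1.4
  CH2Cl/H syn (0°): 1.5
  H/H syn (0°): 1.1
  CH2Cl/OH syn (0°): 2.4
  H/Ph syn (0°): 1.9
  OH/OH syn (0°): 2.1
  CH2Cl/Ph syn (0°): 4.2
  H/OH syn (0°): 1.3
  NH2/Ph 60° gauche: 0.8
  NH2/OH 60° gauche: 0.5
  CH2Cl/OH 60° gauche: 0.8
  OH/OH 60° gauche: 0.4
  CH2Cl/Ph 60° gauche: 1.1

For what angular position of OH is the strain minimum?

180°

OH at 0° (eclipsed): CH2Cl–OH eclipsed, H–H eclipsed, NH2–Ph eclipsed; 2.4 + 1.1 + 3.5 = 7.0 kcal/mol.
OH at 60° (staggered): CH2Cl–OH gauche, CH2Cl–Ph gauche, NH2–Ph gauche; 0.8 + 1.1 + 0.8 = 2.7 kcal/mol.
OH at 120° (eclipsed): CH2Cl–Ph eclipsed, H–OH eclipsed, NH2–H eclipsed; 4.2 + 1.3 + 1.4 = 6.9 kcal/mol.
OH at 180° (staggered): CH2Cl–Ph gauche, NH2–OH gauche; 1.1 + 0.5 = 1.6 kcal/mol.
OH at 240° (eclipsed): CH2Cl–H eclipsed, H–Ph eclipsed, NH2–OH eclipsed; 1.5 + 1.9 + 2.5 = 5.9 kcal/mol.
OH at 300° (staggered): CH2Cl–OH gauche, NH2–OH gauche, NH2–Ph gauche; 0.8 + 0.5 + 0.8 = 2.1 kcal/mol.
The minimum (1.6 kcal/mol) occurs with OH at 180°.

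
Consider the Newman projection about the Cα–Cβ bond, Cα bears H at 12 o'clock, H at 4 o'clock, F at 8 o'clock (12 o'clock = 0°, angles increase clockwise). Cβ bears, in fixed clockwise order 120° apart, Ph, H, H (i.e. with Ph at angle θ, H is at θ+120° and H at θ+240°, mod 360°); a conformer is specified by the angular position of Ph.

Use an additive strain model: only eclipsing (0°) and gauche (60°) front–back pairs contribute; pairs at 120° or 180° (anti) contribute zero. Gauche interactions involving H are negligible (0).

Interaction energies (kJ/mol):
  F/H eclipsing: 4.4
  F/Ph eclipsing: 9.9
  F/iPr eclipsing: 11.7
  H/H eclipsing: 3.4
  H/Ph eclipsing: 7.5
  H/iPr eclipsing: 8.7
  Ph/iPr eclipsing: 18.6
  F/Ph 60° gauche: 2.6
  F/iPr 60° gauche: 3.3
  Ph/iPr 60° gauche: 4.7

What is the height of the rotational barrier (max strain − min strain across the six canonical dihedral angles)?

16.7 kJ/mol

Ph at 0° is eclipsed. H at 0° is eclipsed with Ph at 0° (7.5); H at 120° is eclipsed with H at 120° (3.4); F at 240° is eclipsed with H at 240° (4.4). Total 15.3 kJ/mol.
Ph at 60° (staggered): no non-H gauche contacts → 0.0 kJ/mol.
Ph at 120° is eclipsed. H at 0° is eclipsed with H at 0° (3.4); H at 120° is eclipsed with Ph at 120° (7.5); F at 240° is eclipsed with H at 240° (4.4). Total 15.3 kJ/mol.
Ph at 180° is staggered. F at 240° is gauche with Ph at 180° (2.6). Total 2.6 kJ/mol.
Ph at 240° is eclipsed. H at 0° is eclipsed with H at 0° (3.4); H at 120° is eclipsed with H at 120° (3.4); F at 240° is eclipsed with Ph at 240° (9.9). Total 16.7 kJ/mol.
Ph at 300° is staggered. F at 240° is gauche with Ph at 300° (2.6). Total 2.6 kJ/mol.
Max at 240° (16.7 kJ/mol), min at 60° (0.0 kJ/mol); barrier = 16.7 kJ/mol.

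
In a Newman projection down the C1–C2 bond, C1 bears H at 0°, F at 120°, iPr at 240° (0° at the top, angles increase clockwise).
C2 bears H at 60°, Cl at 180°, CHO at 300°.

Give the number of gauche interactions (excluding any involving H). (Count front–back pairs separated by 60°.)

Non-H gauche pairs: F(120°)/Cl(180°); iPr(240°)/Cl(180°); iPr(240°)/CHO(300°) — 3 interactions.

3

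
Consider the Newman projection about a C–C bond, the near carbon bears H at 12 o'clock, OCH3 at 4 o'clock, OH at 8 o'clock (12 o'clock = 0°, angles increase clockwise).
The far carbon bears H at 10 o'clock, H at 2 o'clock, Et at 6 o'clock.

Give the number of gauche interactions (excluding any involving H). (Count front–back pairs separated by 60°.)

2

Non-H gauche pairs: OCH3(120°)/Et(180°); OH(240°)/Et(180°) — 2 interactions.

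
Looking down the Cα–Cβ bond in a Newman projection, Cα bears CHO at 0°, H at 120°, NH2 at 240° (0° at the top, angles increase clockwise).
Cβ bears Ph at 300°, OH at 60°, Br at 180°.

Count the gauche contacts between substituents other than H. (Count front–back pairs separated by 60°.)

4

Non-H gauche pairs: CHO(0°)/Ph(300°); CHO(0°)/OH(60°); NH2(240°)/Ph(300°); NH2(240°)/Br(180°) — 4 interactions.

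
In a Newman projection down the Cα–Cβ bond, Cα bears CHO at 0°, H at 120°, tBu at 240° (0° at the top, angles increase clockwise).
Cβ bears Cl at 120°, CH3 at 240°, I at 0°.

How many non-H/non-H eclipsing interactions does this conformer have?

2

Non-H eclipsing pairs: CHO(0°)/I(0°); tBu(240°)/CH3(240°) — 2 interactions.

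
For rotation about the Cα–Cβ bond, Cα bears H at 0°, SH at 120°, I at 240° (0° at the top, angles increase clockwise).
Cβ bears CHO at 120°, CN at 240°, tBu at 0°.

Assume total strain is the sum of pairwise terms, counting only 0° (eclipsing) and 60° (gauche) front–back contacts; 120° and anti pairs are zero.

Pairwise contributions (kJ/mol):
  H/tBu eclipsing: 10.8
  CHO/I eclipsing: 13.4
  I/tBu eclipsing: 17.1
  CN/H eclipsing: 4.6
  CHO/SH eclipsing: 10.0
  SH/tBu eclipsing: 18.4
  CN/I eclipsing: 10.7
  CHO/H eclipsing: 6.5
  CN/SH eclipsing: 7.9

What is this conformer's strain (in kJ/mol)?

This conformer (eclipsed): H(0°)/tBu(0°) eclipsed 10.8; SH(120°)/CHO(120°) eclipsed 10.0; I(240°)/CN(240°) eclipsed 10.7 → 31.5 kJ/mol.

31.5 kJ/mol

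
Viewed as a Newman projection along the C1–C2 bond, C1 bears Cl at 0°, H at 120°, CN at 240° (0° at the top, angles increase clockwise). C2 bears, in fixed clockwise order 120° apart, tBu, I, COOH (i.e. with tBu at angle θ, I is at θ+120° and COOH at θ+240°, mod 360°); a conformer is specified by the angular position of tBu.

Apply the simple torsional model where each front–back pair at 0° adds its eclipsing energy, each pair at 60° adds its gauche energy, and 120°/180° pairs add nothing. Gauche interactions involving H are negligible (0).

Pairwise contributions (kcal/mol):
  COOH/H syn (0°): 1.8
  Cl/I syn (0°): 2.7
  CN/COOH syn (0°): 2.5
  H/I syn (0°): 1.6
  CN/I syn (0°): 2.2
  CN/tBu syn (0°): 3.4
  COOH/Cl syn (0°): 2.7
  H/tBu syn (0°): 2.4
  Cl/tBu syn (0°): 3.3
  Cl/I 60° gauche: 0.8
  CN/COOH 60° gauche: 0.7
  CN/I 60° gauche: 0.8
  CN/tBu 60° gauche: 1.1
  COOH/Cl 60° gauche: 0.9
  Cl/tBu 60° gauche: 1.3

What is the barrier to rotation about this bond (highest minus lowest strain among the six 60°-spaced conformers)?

4.3 kcal/mol

tBu at 0° (eclipsed): Cl(0°)/tBu(0°) eclipsed 3.3; H(120°)/I(120°) eclipsed 1.6; CN(240°)/COOH(240°) eclipsed 2.5 → 7.4 kcal/mol.
tBu at 60° (staggered): Cl(0°)/tBu(60°) gauche 1.3; Cl(0°)/COOH(300°) gauche 0.9; CN(240°)/I(180°) gauche 0.8; CN(240°)/COOH(300°) gauche 0.7 → 3.7 kcal/mol.
tBu at 120° (eclipsed): Cl(0°)/COOH(0°) eclipsed 2.7; H(120°)/tBu(120°) eclipsed 2.4; CN(240°)/I(240°) eclipsed 2.2 → 7.3 kcal/mol.
tBu at 180° (staggered): Cl(0°)/I(300°) gauche 0.8; Cl(0°)/COOH(60°) gauche 0.9; CN(240°)/tBu(180°) gauche 1.1; CN(240°)/I(300°) gauche 0.8 → 3.6 kcal/mol.
tBu at 240° (eclipsed): Cl(0°)/I(0°) eclipsed 2.7; H(120°)/COOH(120°) eclipsed 1.8; CN(240°)/tBu(240°) eclipsed 3.4 → 7.9 kcal/mol.
tBu at 300° (staggered): Cl(0°)/tBu(300°) gauche 1.3; Cl(0°)/I(60°) gauche 0.8; CN(240°)/tBu(300°) gauche 1.1; CN(240°)/COOH(180°) gauche 0.7 → 3.9 kcal/mol.
Max at 240° (7.9 kcal/mol), min at 180° (3.6 kcal/mol); barrier = 4.3 kcal/mol.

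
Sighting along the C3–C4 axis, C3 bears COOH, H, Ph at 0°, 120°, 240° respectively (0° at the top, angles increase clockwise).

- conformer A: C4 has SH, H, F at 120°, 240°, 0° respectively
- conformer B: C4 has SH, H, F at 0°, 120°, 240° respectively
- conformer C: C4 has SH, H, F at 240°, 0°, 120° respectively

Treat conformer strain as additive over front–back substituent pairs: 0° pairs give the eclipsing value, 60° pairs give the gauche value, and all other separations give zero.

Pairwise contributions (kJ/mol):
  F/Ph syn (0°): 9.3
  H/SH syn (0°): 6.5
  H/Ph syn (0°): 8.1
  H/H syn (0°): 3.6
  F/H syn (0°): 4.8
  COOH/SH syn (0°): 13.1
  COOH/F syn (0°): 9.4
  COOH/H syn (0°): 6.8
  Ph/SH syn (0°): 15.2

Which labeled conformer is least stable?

A is eclipsed. COOH at 0° is eclipsed with F at 0° (9.4); H at 120° is eclipsed with SH at 120° (6.5); Ph at 240° is eclipsed with H at 240° (8.1). Total 24.0 kJ/mol.
B is eclipsed. COOH at 0° is eclipsed with SH at 0° (13.1); H at 120° is eclipsed with H at 120° (3.6); Ph at 240° is eclipsed with F at 240° (9.3). Total 26.0 kJ/mol.
C is eclipsed. COOH at 0° is eclipsed with H at 0° (6.8); H at 120° is eclipsed with F at 120° (4.8); Ph at 240° is eclipsed with SH at 240° (15.2). Total 26.8 kJ/mol.
C has the highest total (26.8 kJ/mol).

C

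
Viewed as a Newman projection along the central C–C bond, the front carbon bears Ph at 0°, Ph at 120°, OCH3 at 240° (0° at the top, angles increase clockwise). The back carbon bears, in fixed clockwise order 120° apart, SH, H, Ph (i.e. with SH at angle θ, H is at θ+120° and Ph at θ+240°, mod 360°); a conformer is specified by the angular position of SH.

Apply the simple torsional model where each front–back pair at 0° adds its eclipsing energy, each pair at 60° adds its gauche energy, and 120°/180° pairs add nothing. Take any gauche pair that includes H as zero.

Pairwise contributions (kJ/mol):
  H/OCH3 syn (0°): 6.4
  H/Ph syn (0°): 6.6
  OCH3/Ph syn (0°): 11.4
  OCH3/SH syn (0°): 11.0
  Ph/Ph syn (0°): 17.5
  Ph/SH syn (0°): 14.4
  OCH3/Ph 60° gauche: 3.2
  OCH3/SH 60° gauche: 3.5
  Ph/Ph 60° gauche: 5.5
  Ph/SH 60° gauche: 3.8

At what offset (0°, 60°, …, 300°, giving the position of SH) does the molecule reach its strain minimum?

300°

SH at 0° (eclipsed): Ph–SH eclipsed, Ph–H eclipsed, OCH3–Ph eclipsed; 14.4 + 6.6 + 11.4 = 32.4 kJ/mol.
SH at 60° (staggered): Ph–SH gauche, Ph–Ph gauche, Ph–SH gauche, OCH3–Ph gauche; 3.8 + 5.5 + 3.8 + 3.2 = 16.3 kJ/mol.
SH at 120° (eclipsed): Ph–Ph eclipsed, Ph–SH eclipsed, OCH3–H eclipsed; 17.5 + 14.4 + 6.4 = 38.3 kJ/mol.
SH at 180° (staggered): Ph–Ph gauche, Ph–SH gauche, Ph–Ph gauche, OCH3–SH gauche; 5.5 + 3.8 + 5.5 + 3.5 = 18.3 kJ/mol.
SH at 240° (eclipsed): Ph–H eclipsed, Ph–Ph eclipsed, OCH3–SH eclipsed; 6.6 + 17.5 + 11.0 = 35.1 kJ/mol.
SH at 300° (staggered): Ph–SH gauche, Ph–Ph gauche, OCH3–SH gauche, OCH3–Ph gauche; 3.8 + 5.5 + 3.5 + 3.2 = 16.0 kJ/mol.
The minimum (16.0 kJ/mol) occurs with SH at 300°.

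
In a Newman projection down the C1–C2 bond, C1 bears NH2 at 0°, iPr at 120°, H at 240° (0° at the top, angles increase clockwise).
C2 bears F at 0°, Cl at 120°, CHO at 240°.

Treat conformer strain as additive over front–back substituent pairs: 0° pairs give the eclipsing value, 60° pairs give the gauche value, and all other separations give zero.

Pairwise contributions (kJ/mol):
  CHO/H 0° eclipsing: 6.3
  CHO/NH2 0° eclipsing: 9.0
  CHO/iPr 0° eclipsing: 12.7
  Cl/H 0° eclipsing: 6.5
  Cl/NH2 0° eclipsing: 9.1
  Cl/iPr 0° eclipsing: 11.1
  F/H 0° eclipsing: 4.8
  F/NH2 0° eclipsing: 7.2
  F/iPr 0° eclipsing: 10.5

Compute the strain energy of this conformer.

24.6 kJ/mol

This conformer (eclipsed): NH2–F eclipsed, iPr–Cl eclipsed, H–CHO eclipsed; 7.2 + 11.1 + 6.3 = 24.6 kJ/mol.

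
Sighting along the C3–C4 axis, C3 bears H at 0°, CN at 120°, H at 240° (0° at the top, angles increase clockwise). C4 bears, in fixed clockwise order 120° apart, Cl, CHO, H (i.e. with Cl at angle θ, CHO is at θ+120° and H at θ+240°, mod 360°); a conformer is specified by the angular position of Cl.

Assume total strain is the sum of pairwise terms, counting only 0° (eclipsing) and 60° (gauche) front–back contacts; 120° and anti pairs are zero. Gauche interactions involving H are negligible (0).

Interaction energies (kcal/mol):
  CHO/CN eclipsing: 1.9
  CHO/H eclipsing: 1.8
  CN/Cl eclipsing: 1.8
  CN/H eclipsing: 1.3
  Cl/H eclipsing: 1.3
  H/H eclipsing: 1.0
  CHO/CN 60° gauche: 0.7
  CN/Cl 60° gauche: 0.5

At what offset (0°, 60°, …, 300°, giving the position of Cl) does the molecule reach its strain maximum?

Cl at 0° (eclipsed): H–Cl eclipsed, CN–CHO eclipsed, H–H eclipsed; 1.3 + 1.9 + 1.0 = 4.2 kcal/mol.
Cl at 60° (staggered): CN–Cl gauche, CN–CHO gauche; 0.5 + 0.7 = 1.2 kcal/mol.
Cl at 120° (eclipsed): H–H eclipsed, CN–Cl eclipsed, H–CHO eclipsed; 1.0 + 1.8 + 1.8 = 4.6 kcal/mol.
Cl at 180° (staggered): CN–Cl gauche; 0.5 = 0.5 kcal/mol.
Cl at 240° (eclipsed): H–CHO eclipsed, CN–H eclipsed, H–Cl eclipsed; 1.8 + 1.3 + 1.3 = 4.4 kcal/mol.
Cl at 300° (staggered): CN–CHO gauche; 0.7 = 0.7 kcal/mol.
The maximum (4.6 kcal/mol) occurs with Cl at 120°.

120°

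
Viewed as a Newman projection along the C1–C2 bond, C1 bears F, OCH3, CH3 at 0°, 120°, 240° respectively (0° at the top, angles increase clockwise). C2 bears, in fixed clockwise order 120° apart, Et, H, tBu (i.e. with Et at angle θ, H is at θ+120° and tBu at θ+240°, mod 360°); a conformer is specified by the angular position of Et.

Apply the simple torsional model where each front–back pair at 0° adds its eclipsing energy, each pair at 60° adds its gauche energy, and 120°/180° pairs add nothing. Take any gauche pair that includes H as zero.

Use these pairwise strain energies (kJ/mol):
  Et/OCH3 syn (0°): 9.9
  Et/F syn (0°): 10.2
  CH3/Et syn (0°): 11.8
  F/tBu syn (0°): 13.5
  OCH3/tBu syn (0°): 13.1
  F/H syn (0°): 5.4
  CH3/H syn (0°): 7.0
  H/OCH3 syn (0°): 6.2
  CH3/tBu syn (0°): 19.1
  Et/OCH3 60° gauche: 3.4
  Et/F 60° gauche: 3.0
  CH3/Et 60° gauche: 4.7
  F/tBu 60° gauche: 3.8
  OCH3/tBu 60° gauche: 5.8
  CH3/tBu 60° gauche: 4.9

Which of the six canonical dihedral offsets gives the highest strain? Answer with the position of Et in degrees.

Et at 0° (eclipsed): F–Et eclipsed, OCH3–H eclipsed, CH3–tBu eclipsed; 10.2 + 6.2 + 19.1 = 35.5 kJ/mol.
Et at 60° (staggered): F–Et gauche, F–tBu gauche, OCH3–Et gauche, CH3–tBu gauche; 3.0 + 3.8 + 3.4 + 4.9 = 15.1 kJ/mol.
Et at 120° (eclipsed): F–tBu eclipsed, OCH3–Et eclipsed, CH3–H eclipsed; 13.5 + 9.9 + 7.0 = 30.4 kJ/mol.
Et at 180° (staggered): F–tBu gauche, OCH3–Et gauche, OCH3–tBu gauche, CH3–Et gauche; 3.8 + 3.4 + 5.8 + 4.7 = 17.7 kJ/mol.
Et at 240° (eclipsed): F–H eclipsed, OCH3–tBu eclipsed, CH3–Et eclipsed; 5.4 + 13.1 + 11.8 = 30.3 kJ/mol.
Et at 300° (staggered): F–Et gauche, OCH3–tBu gauche, CH3–Et gauche, CH3–tBu gauche; 3.0 + 5.8 + 4.7 + 4.9 = 18.4 kJ/mol.
The maximum (35.5 kJ/mol) occurs with Et at 0°.

0°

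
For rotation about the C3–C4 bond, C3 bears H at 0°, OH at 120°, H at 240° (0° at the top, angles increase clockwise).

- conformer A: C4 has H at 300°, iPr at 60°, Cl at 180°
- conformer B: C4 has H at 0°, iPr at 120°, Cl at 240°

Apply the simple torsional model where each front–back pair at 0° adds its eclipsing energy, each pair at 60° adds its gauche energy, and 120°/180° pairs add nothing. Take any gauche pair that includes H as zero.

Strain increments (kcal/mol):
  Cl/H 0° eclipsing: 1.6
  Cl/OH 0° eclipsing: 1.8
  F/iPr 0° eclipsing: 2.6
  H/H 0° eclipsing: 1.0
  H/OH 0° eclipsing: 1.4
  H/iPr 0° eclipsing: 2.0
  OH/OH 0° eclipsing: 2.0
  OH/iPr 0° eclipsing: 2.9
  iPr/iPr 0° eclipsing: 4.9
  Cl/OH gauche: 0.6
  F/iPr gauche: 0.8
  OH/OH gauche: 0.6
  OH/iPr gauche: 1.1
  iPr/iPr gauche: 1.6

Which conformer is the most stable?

A (staggered): OH–iPr gauche, OH–Cl gauche; 1.1 + 0.6 = 1.7 kcal/mol.
B (eclipsed): H–H eclipsed, OH–iPr eclipsed, H–Cl eclipsed; 1.0 + 2.9 + 1.6 = 5.5 kcal/mol.
A has the lowest total (1.7 kcal/mol).

A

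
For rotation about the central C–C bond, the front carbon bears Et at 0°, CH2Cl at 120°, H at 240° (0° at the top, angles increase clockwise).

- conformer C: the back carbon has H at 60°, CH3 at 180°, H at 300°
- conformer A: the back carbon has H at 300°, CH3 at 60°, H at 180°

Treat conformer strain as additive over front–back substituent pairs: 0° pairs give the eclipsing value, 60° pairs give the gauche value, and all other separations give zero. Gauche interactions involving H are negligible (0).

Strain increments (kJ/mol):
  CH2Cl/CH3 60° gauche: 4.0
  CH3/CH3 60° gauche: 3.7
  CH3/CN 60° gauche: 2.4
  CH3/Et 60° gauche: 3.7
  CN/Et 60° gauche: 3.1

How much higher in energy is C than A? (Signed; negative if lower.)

C (staggered): CH2Cl–CH3 gauche; 4.0 = 4.0 kJ/mol.
A (staggered): Et–CH3 gauche, CH2Cl–CH3 gauche; 3.7 + 4.0 = 7.7 kJ/mol.
E(C) − E(A) = 4.0 − 7.7 = -3.7 kJ/mol.

-3.7 kJ/mol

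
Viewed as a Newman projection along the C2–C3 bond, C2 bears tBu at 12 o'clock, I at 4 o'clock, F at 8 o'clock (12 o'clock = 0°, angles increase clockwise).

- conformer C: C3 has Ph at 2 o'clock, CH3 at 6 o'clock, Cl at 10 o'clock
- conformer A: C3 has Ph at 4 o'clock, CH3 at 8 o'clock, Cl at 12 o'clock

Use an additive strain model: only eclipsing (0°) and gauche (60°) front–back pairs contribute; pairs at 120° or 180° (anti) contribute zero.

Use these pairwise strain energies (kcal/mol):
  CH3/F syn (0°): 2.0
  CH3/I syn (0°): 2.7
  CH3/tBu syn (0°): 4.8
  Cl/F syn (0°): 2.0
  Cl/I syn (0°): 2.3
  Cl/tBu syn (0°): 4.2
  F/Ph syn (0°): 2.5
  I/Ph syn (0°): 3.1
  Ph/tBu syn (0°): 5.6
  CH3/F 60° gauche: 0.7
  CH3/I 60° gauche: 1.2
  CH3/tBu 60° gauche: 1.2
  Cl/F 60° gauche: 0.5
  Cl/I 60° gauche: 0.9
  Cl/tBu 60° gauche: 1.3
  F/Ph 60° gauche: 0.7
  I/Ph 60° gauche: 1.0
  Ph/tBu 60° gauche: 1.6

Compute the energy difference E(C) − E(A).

-3.0 kcal/mol

C (staggered): tBu(0°)/Ph(60°) gauche 1.6; tBu(0°)/Cl(300°) gauche 1.3; I(120°)/Ph(60°) gauche 1.0; I(120°)/CH3(180°) gauche 1.2; F(240°)/CH3(180°) gauche 0.7; F(240°)/Cl(300°) gauche 0.5 → 6.3 kcal/mol.
A (eclipsed): tBu(0°)/Cl(0°) eclipsed 4.2; I(120°)/Ph(120°) eclipsed 3.1; F(240°)/CH3(240°) eclipsed 2.0 → 9.3 kcal/mol.
E(C) − E(A) = 6.3 − 9.3 = -3.0 kcal/mol.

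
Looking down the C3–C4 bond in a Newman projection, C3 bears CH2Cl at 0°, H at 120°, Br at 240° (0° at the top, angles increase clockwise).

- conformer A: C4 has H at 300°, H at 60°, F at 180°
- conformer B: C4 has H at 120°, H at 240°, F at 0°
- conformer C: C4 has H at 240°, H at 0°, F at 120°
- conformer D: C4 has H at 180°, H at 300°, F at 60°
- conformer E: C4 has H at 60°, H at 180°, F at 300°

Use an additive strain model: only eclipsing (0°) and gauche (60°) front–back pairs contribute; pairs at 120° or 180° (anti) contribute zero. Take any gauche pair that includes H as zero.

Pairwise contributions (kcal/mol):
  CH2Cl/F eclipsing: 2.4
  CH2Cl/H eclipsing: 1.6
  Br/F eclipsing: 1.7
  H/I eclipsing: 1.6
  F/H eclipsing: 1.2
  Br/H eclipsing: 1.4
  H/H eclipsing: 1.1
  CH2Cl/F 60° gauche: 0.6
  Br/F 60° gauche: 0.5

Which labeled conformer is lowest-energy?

A

A is staggered. Br at 240° is gauche with F at 180° (0.5). Total 0.5 kcal/mol.
B is eclipsed. CH2Cl at 0° is eclipsed with F at 0° (2.4); H at 120° is eclipsed with H at 120° (1.1); Br at 240° is eclipsed with H at 240° (1.4). Total 4.9 kcal/mol.
C is eclipsed. CH2Cl at 0° is eclipsed with H at 0° (1.6); H at 120° is eclipsed with F at 120° (1.2); Br at 240° is eclipsed with H at 240° (1.4). Total 4.2 kcal/mol.
D is staggered. CH2Cl at 0° is gauche with F at 60° (0.6). Total 0.6 kcal/mol.
E is staggered. CH2Cl at 0° is gauche with F at 300° (0.6); Br at 240° is gauche with F at 300° (0.5). Total 1.1 kcal/mol.
A has the lowest total (0.5 kcal/mol).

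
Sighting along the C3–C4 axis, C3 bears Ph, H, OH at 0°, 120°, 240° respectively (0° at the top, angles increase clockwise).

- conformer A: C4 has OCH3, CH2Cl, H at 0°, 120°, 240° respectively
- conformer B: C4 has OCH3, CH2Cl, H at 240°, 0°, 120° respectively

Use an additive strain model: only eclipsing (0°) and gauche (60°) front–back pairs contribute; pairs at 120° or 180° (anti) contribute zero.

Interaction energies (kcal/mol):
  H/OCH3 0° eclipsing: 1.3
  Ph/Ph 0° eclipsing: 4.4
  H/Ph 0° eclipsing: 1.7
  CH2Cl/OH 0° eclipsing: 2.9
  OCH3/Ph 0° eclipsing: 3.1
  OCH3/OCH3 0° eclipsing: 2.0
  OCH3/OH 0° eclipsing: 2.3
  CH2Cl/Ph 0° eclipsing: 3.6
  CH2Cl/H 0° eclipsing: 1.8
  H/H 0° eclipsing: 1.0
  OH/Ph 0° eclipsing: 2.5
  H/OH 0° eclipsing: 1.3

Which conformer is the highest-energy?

B

A (eclipsed): Ph–OCH3 eclipsed, H–CH2Cl eclipsed, OH–H eclipsed; 3.1 + 1.8 + 1.3 = 6.2 kcal/mol.
B (eclipsed): Ph–CH2Cl eclipsed, H–H eclipsed, OH–OCH3 eclipsed; 3.6 + 1.0 + 2.3 = 6.9 kcal/mol.
B has the highest total (6.9 kcal/mol).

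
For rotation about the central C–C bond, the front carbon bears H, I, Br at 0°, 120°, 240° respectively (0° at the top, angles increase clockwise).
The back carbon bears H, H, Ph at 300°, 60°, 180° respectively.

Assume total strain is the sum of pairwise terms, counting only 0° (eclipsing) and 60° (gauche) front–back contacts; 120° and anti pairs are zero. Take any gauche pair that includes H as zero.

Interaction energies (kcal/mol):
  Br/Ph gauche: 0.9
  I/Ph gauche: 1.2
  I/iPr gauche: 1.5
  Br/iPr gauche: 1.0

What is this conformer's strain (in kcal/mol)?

This conformer (staggered): I(120°)/Ph(180°) gauche 1.2; Br(240°)/Ph(180°) gauche 0.9 → 2.1 kcal/mol.

2.1 kcal/mol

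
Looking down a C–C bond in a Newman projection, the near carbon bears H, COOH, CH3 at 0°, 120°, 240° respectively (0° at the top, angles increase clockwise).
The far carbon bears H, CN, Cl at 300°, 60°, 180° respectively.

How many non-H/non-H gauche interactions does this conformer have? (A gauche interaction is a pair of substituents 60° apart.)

3

Non-H gauche pairs: COOH(120°)/CN(60°); COOH(120°)/Cl(180°); CH3(240°)/Cl(180°) — 3 interactions.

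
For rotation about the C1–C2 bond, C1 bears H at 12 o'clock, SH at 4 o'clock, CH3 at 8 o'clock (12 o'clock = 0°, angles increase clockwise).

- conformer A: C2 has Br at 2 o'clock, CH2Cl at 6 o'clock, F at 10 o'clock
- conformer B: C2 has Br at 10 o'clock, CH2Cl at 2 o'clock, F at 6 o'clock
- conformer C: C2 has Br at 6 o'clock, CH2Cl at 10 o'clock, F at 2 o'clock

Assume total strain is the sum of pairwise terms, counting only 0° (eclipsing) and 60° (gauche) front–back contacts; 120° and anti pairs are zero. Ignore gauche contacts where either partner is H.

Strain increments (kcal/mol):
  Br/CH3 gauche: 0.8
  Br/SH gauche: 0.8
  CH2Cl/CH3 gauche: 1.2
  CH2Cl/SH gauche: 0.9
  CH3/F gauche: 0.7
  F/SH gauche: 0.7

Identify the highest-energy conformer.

A

A (staggered): SH–Br gauche, SH–CH2Cl gauche, CH3–CH2Cl gauche, CH3–F gauche; 0.8 + 0.9 + 1.2 + 0.7 = 3.6 kcal/mol.
B (staggered): SH–CH2Cl gauche, SH–F gauche, CH3–Br gauche, CH3–F gauche; 0.9 + 0.7 + 0.8 + 0.7 = 3.1 kcal/mol.
C (staggered): SH–Br gauche, SH–F gauche, CH3–Br gauche, CH3–CH2Cl gauche; 0.8 + 0.7 + 0.8 + 1.2 = 3.5 kcal/mol.
A has the highest total (3.6 kcal/mol).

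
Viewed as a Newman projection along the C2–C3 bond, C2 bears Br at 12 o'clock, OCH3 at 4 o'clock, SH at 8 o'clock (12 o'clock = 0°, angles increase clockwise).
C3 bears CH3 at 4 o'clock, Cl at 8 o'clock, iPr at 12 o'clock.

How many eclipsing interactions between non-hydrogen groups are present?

Non-H eclipsing pairs: Br(0°)/iPr(0°); OCH3(120°)/CH3(120°); SH(240°)/Cl(240°) — 3 interactions.

3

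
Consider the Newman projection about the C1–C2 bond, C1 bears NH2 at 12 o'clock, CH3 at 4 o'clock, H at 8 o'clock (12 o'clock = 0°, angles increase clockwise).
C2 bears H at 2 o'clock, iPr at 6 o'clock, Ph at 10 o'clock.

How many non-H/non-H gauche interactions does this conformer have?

Non-H gauche pairs: NH2(0°)/Ph(300°); CH3(120°)/iPr(180°) — 2 interactions.

2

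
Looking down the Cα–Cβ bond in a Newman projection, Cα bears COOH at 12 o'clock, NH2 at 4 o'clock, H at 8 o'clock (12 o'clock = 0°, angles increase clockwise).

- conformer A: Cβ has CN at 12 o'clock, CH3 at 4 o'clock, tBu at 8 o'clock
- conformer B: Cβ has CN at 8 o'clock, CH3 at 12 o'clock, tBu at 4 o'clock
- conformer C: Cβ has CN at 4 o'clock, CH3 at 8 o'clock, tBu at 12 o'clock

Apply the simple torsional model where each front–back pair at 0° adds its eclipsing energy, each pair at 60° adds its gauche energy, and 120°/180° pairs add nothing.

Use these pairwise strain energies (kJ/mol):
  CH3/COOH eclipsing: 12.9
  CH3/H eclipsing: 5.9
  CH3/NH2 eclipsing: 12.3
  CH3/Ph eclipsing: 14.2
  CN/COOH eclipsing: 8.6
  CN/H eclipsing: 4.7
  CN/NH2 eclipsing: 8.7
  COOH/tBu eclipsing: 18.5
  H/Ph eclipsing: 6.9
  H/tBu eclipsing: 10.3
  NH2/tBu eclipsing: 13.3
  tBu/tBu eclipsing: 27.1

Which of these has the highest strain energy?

A (eclipsed): COOH(0°)/CN(0°) eclipsed 8.6; NH2(120°)/CH3(120°) eclipsed 12.3; H(240°)/tBu(240°) eclipsed 10.3 → 31.2 kJ/mol.
B (eclipsed): COOH(0°)/CH3(0°) eclipsed 12.9; NH2(120°)/tBu(120°) eclipsed 13.3; H(240°)/CN(240°) eclipsed 4.7 → 30.9 kJ/mol.
C (eclipsed): COOH(0°)/tBu(0°) eclipsed 18.5; NH2(120°)/CN(120°) eclipsed 8.7; H(240°)/CH3(240°) eclipsed 5.9 → 33.1 kJ/mol.
C has the highest total (33.1 kJ/mol).

C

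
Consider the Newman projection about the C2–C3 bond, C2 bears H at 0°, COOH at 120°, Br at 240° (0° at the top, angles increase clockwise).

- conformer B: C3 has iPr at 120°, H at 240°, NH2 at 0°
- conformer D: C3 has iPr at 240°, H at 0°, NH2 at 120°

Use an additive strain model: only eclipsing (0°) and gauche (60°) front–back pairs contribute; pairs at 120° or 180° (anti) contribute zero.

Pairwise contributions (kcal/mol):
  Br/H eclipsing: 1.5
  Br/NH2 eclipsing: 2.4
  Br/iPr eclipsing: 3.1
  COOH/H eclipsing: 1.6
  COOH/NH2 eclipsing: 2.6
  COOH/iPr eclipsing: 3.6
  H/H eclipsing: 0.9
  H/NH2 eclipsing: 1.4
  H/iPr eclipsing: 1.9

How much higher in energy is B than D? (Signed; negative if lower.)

-0.1 kcal/mol

B (eclipsed): H–NH2 eclipsed, COOH–iPr eclipsed, Br–H eclipsed; 1.4 + 3.6 + 1.5 = 6.5 kcal/mol.
D (eclipsed): H–H eclipsed, COOH–NH2 eclipsed, Br–iPr eclipsed; 0.9 + 2.6 + 3.1 = 6.6 kcal/mol.
E(B) − E(D) = 6.5 − 6.6 = -0.1 kcal/mol.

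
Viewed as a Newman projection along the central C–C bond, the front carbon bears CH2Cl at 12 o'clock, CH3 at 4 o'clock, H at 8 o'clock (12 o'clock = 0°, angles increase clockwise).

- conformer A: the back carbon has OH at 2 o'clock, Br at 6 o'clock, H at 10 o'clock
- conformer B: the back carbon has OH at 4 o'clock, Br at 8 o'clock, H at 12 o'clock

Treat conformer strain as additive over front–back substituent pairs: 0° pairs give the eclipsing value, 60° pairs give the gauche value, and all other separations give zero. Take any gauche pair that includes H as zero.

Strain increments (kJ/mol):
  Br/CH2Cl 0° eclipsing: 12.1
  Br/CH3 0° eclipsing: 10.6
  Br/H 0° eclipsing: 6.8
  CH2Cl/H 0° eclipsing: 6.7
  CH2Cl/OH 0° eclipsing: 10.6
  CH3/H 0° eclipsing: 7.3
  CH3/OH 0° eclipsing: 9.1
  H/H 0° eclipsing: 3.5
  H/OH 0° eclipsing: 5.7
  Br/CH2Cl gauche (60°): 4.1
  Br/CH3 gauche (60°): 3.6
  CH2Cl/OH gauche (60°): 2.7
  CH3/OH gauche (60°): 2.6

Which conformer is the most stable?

A (staggered): CH2Cl(0°)/OH(60°) gauche 2.7; CH3(120°)/OH(60°) gauche 2.6; CH3(120°)/Br(180°) gauche 3.6 → 8.9 kJ/mol.
B (eclipsed): CH2Cl(0°)/H(0°) eclipsed 6.7; CH3(120°)/OH(120°) eclipsed 9.1; H(240°)/Br(240°) eclipsed 6.8 → 22.6 kJ/mol.
A has the lowest total (8.9 kJ/mol).

A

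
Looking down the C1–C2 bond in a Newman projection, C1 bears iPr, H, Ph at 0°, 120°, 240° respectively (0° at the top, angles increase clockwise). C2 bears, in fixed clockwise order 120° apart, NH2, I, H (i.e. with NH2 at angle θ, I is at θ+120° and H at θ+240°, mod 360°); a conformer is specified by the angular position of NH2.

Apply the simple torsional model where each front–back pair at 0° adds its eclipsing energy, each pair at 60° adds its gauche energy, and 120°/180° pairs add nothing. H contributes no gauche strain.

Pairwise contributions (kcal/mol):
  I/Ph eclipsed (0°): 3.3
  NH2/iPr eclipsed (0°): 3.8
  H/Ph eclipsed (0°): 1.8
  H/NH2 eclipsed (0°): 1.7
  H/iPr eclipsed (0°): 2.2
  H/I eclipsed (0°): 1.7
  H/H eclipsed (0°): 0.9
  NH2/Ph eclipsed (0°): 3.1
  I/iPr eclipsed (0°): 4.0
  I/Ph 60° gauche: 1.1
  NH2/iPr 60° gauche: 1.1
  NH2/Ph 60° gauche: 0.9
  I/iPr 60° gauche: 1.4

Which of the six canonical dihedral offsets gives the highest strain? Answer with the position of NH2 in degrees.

NH2 at 0° (eclipsed): iPr(0°)/NH2(0°) eclipsed 3.8; H(120°)/I(120°) eclipsed 1.7; Ph(240°)/H(240°) eclipsed 1.8 → 7.3 kcal/mol.
NH2 at 60° (staggered): iPr(0°)/NH2(60°) gauche 1.1; Ph(240°)/I(180°) gauche 1.1 → 2.2 kcal/mol.
NH2 at 120° (eclipsed): iPr(0°)/H(0°) eclipsed 2.2; H(120°)/NH2(120°) eclipsed 1.7; Ph(240°)/I(240°) eclipsed 3.3 → 7.2 kcal/mol.
NH2 at 180° (staggered): iPr(0°)/I(300°) gauche 1.4; Ph(240°)/NH2(180°) gauche 0.9; Ph(240°)/I(300°) gauche 1.1 → 3.4 kcal/mol.
NH2 at 240° (eclipsed): iPr(0°)/I(0°) eclipsed 4.0; H(120°)/H(120°) eclipsed 0.9; Ph(240°)/NH2(240°) eclipsed 3.1 → 8.0 kcal/mol.
NH2 at 300° (staggered): iPr(0°)/NH2(300°) gauche 1.1; iPr(0°)/I(60°) gauche 1.4; Ph(240°)/NH2(300°) gauche 0.9 → 3.4 kcal/mol.
The maximum (8.0 kcal/mol) occurs with NH2 at 240°.

240°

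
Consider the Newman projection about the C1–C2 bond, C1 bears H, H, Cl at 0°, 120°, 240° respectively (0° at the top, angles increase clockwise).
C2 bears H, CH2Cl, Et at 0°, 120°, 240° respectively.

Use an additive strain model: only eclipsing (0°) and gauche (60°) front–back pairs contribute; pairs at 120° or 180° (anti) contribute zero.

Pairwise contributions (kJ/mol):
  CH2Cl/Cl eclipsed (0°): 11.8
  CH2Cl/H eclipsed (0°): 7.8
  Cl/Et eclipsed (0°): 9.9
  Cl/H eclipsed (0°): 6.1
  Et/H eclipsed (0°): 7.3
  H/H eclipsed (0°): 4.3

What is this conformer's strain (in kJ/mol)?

This conformer is eclipsed. H at 0° is eclipsed with H at 0° (4.3); H at 120° is eclipsed with CH2Cl at 120° (7.8); Cl at 240° is eclipsed with Et at 240° (9.9). Total 22.0 kJ/mol.

22.0 kJ/mol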